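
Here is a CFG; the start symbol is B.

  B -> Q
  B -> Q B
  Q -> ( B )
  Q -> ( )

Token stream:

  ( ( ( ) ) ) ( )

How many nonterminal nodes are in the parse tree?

[B [Q ( [B [Q ( [B [Q ( )]] )]] )] [B [Q ( )]]]

8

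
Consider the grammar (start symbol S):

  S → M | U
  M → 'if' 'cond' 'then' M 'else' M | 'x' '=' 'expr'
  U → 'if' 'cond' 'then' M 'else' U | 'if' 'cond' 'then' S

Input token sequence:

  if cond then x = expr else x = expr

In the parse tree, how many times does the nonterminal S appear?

1

[S [M if cond then [M x = expr] else [M x = expr]]]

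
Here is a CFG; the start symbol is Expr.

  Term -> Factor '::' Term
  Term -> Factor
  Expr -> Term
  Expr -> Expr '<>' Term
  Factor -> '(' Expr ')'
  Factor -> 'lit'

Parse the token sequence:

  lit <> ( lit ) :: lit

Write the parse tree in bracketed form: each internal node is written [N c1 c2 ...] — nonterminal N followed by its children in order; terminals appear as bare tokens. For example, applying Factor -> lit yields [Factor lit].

Expr
Expr <> Term
Term <> Term
Factor <> Term
lit <> Term
lit <> Factor :: Term
lit <> ( Expr ) :: Term
lit <> ( Term ) :: Term
lit <> ( Factor ) :: Term
lit <> ( lit ) :: Term
lit <> ( lit ) :: Factor
lit <> ( lit ) :: lit

[Expr [Expr [Term [Factor lit]]] <> [Term [Factor ( [Expr [Term [Factor lit]]] )] :: [Term [Factor lit]]]]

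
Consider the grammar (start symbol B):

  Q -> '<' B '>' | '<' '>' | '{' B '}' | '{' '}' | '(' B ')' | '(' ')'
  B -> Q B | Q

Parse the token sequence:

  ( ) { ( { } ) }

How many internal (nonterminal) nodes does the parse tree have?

8

[B [Q ( )] [B [Q { [B [Q ( [B [Q { }]] )]] }]]]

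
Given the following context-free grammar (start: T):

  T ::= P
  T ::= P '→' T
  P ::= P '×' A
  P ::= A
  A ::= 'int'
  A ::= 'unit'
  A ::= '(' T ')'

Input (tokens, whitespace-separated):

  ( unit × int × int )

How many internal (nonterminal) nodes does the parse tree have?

10

[T [P [A ( [T [P [P [P [A unit]] × [A int]] × [A int]]] )]]]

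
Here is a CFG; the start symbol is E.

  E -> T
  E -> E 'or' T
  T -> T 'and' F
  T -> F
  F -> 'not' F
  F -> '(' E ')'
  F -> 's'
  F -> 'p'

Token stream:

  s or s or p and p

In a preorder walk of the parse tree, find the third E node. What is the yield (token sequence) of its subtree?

[E [E [E [T [F s]]] or [T [F s]]] or [T [T [F p]] and [F p]]]

s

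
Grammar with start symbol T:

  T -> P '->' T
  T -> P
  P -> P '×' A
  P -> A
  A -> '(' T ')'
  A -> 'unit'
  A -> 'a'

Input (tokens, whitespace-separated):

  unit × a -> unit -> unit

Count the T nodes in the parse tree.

[T [P [P [A unit]] × [A a]] -> [T [P [A unit]] -> [T [P [A unit]]]]]

3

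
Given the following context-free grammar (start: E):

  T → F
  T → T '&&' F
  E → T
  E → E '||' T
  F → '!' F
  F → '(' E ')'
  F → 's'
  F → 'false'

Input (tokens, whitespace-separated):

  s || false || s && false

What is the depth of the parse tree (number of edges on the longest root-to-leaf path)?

[E [E [E [T [F s]]] || [T [F false]]] || [T [T [F s]] && [F false]]]

5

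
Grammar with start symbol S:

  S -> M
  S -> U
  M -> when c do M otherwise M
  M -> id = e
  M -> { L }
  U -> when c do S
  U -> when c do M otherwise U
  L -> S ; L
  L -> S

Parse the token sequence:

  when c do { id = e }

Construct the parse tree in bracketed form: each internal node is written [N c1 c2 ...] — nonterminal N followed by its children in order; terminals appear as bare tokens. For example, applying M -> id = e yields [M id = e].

S
U
when c do S
when c do M
when c do { L }
when c do { S }
when c do { M }
when c do { id = e }

[S [U when c do [S [M { [L [S [M id = e]]] }]]]]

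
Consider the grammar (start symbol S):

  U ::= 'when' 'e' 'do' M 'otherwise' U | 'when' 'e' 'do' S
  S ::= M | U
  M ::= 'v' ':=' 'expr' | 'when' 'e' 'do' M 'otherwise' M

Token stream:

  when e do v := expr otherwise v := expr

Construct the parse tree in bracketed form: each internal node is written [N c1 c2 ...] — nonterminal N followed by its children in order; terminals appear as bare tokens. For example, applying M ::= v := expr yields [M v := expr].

[S [M when e do [M v := expr] otherwise [M v := expr]]]

S
M
when e do M otherwise M
when e do v := expr otherwise M
when e do v := expr otherwise v := expr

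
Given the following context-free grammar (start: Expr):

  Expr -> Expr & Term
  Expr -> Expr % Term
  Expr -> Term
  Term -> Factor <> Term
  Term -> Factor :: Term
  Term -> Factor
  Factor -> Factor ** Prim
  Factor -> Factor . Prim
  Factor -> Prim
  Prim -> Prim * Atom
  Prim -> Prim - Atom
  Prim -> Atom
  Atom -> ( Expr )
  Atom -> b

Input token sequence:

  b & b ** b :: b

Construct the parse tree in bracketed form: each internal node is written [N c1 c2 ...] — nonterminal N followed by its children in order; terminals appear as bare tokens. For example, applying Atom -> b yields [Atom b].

Expr
Expr & Term
Term & Term
Factor & Term
Prim & Term
Atom & Term
b & Term
b & Factor :: Term
b & Factor ** Prim :: Term
b & Prim ** Prim :: Term
b & Atom ** Prim :: Term
b & b ** Prim :: Term
b & b ** Atom :: Term
b & b ** b :: Term
b & b ** b :: Factor
b & b ** b :: Prim
b & b ** b :: Atom
b & b ** b :: b

[Expr [Expr [Term [Factor [Prim [Atom b]]]]] & [Term [Factor [Factor [Prim [Atom b]]] ** [Prim [Atom b]]] :: [Term [Factor [Prim [Atom b]]]]]]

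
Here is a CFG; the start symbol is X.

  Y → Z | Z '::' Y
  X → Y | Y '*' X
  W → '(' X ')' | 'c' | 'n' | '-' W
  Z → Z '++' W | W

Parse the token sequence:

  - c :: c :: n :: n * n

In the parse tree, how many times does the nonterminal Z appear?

[X [Y [Z [W - [W c]]] :: [Y [Z [W c]] :: [Y [Z [W n]] :: [Y [Z [W n]]]]]] * [X [Y [Z [W n]]]]]

5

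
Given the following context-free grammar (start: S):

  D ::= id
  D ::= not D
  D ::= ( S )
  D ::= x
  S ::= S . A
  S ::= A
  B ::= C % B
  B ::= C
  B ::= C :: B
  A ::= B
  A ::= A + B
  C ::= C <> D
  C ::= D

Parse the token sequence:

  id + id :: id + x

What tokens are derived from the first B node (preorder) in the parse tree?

[S [A [A [A [B [C [D id]]]] + [B [C [D id]] :: [B [C [D id]]]]] + [B [C [D x]]]]]

id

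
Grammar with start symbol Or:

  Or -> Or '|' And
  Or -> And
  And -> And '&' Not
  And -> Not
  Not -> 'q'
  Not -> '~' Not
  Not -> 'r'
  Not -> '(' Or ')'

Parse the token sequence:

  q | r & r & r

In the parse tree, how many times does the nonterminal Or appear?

2

[Or [Or [And [Not q]]] | [And [And [And [Not r]] & [Not r]] & [Not r]]]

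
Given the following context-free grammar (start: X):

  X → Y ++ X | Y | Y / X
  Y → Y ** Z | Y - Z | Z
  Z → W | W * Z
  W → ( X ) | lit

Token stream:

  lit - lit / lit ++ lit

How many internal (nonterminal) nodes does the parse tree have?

[X [Y [Y [Z [W lit]]] - [Z [W lit]]] / [X [Y [Z [W lit]]] ++ [X [Y [Z [W lit]]]]]]

15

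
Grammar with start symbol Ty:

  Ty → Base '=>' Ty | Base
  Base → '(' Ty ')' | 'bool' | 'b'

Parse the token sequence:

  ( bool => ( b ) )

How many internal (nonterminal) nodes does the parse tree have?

[Ty [Base ( [Ty [Base bool] => [Ty [Base ( [Ty [Base b]] )]]] )]]

8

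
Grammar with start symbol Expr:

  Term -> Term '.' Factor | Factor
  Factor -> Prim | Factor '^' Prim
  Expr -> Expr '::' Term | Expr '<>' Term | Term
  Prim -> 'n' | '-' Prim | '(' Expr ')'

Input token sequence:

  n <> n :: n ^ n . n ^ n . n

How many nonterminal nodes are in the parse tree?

22

[Expr [Expr [Expr [Term [Factor [Prim n]]]] <> [Term [Factor [Prim n]]]] :: [Term [Term [Term [Factor [Factor [Prim n]] ^ [Prim n]]] . [Factor [Factor [Prim n]] ^ [Prim n]]] . [Factor [Prim n]]]]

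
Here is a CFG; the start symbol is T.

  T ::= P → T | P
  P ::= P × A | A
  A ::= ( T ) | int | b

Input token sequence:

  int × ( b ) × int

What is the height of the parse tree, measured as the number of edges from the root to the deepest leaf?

[T [P [P [P [A int]] × [A ( [T [P [A b]]] )]] × [A int]]]

7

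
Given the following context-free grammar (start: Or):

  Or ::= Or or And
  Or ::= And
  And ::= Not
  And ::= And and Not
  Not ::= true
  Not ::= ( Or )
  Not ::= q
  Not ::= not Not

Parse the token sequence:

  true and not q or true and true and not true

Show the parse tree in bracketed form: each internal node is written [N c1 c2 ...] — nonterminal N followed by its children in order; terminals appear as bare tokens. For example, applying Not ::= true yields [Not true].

[Or [Or [And [And [Not true]] and [Not not [Not q]]]] or [And [And [And [Not true]] and [Not true]] and [Not not [Not true]]]]

Or
Or or And
And or And
And and Not or And
Not and Not or And
true and Not or And
true and not Not or And
true and not q or And
true and not q or And and Not
true and not q or And and Not and Not
true and not q or Not and Not and Not
true and not q or true and Not and Not
true and not q or true and true and Not
true and not q or true and true and not Not
true and not q or true and true and not true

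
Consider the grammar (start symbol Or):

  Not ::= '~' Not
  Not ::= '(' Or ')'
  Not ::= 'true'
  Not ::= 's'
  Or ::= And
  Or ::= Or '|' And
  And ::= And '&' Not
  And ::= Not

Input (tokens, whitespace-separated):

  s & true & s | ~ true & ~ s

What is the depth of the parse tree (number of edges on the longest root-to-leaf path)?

6

[Or [Or [And [And [And [Not s]] & [Not true]] & [Not s]]] | [And [And [Not ~ [Not true]]] & [Not ~ [Not s]]]]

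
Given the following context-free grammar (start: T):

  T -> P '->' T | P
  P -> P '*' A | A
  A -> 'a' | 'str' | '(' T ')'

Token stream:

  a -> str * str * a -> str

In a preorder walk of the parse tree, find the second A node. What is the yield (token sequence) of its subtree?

str

[T [P [A a]] -> [T [P [P [P [A str]] * [A str]] * [A a]] -> [T [P [A str]]]]]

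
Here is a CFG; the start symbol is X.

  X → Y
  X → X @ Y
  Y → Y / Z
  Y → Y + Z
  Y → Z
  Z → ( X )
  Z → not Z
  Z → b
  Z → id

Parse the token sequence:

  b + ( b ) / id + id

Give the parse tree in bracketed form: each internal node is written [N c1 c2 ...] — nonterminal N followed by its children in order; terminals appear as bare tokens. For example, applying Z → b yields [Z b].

X
Y
Y + Z
Y / Z + Z
Y + Z / Z + Z
Z + Z / Z + Z
b + Z / Z + Z
b + ( X ) / Z + Z
b + ( Y ) / Z + Z
b + ( Z ) / Z + Z
b + ( b ) / Z + Z
b + ( b ) / id + Z
b + ( b ) / id + id

[X [Y [Y [Y [Y [Z b]] + [Z ( [X [Y [Z b]]] )]] / [Z id]] + [Z id]]]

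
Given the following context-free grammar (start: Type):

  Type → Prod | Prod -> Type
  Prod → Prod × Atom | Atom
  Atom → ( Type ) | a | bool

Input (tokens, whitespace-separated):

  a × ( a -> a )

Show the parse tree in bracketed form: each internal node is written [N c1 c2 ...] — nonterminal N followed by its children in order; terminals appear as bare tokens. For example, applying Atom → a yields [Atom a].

[Type [Prod [Prod [Atom a]] × [Atom ( [Type [Prod [Atom a]] -> [Type [Prod [Atom a]]]] )]]]

Type
Prod
Prod × Atom
Atom × Atom
a × Atom
a × ( Type )
a × ( Prod -> Type )
a × ( Atom -> Type )
a × ( a -> Type )
a × ( a -> Prod )
a × ( a -> Atom )
a × ( a -> a )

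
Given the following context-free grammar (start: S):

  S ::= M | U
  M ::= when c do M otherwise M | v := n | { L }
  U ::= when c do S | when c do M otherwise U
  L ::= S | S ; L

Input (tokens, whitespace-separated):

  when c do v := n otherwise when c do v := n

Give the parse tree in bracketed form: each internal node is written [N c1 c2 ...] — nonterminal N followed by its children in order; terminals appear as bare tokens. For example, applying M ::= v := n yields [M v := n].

S
U
when c do M otherwise U
when c do v := n otherwise U
when c do v := n otherwise when c do S
when c do v := n otherwise when c do M
when c do v := n otherwise when c do v := n

[S [U when c do [M v := n] otherwise [U when c do [S [M v := n]]]]]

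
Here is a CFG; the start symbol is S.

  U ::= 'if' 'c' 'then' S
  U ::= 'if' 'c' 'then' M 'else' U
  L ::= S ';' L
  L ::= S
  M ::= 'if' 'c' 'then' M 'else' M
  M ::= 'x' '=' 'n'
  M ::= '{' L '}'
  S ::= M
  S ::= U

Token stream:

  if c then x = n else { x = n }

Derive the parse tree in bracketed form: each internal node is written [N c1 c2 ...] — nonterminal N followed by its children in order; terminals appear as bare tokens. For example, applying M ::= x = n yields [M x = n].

S
M
if c then M else M
if c then x = n else M
if c then x = n else { L }
if c then x = n else { S }
if c then x = n else { M }
if c then x = n else { x = n }

[S [M if c then [M x = n] else [M { [L [S [M x = n]]] }]]]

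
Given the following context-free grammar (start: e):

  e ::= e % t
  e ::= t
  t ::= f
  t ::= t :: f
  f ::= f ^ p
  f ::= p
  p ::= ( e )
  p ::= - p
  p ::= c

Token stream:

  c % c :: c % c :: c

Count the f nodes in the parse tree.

[e [e [e [t [f [p c]]]] % [t [t [f [p c]]] :: [f [p c]]]] % [t [t [f [p c]]] :: [f [p c]]]]

5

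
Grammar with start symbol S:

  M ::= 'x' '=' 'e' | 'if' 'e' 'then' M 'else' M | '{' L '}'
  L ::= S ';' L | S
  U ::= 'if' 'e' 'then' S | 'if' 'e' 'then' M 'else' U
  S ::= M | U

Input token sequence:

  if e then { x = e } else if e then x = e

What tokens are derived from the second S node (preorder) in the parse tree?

x = e

[S [U if e then [M { [L [S [M x = e]]] }] else [U if e then [S [M x = e]]]]]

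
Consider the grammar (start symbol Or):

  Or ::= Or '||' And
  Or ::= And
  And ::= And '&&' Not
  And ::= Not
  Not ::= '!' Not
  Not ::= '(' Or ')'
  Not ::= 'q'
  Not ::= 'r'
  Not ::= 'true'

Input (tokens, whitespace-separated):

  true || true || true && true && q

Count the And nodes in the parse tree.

[Or [Or [Or [And [Not true]]] || [And [Not true]]] || [And [And [And [Not true]] && [Not true]] && [Not q]]]

5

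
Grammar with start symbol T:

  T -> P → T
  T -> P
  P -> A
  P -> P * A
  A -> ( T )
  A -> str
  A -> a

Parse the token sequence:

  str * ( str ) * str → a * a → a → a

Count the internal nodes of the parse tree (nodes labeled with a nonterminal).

[T [P [P [P [A str]] * [A ( [T [P [A str]]] )]] * [A str]] → [T [P [P [A a]] * [A a]] → [T [P [A a]] → [T [P [A a]]]]]]

21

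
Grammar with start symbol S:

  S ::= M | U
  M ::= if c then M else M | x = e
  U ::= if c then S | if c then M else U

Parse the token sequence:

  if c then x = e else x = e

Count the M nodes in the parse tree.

[S [M if c then [M x = e] else [M x = e]]]

3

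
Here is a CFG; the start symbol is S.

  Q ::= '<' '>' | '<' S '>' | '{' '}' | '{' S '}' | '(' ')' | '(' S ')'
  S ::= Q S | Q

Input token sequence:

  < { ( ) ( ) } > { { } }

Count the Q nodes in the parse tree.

[S [Q < [S [Q { [S [Q ( )] [S [Q ( )]]] }]] >] [S [Q { [S [Q { }]] }]]]

6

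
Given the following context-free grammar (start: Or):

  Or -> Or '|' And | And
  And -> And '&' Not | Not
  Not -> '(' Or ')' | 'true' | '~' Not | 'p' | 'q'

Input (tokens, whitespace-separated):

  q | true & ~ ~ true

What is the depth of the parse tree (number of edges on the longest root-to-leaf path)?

[Or [Or [And [Not q]]] | [And [And [Not true]] & [Not ~ [Not ~ [Not true]]]]]

5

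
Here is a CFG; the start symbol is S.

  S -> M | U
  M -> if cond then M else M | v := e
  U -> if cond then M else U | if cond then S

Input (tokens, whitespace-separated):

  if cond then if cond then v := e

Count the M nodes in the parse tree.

1

[S [U if cond then [S [U if cond then [S [M v := e]]]]]]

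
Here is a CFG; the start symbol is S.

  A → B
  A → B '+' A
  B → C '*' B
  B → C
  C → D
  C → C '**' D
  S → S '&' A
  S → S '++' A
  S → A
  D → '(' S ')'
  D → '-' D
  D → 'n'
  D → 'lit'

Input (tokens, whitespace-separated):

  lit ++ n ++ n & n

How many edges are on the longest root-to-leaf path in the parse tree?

[S [S [S [S [A [B [C [D lit]]]]] ++ [A [B [C [D n]]]]] ++ [A [B [C [D n]]]]] & [A [B [C [D n]]]]]

8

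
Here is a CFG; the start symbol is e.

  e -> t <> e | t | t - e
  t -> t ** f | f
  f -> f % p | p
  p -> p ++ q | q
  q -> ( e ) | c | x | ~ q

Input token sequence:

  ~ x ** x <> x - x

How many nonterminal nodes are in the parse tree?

[e [t [t [f [p [q ~ [q x]]]]] ** [f [p [q x]]]] <> [e [t [f [p [q x]]]] - [e [t [f [p [q x]]]]]]]

20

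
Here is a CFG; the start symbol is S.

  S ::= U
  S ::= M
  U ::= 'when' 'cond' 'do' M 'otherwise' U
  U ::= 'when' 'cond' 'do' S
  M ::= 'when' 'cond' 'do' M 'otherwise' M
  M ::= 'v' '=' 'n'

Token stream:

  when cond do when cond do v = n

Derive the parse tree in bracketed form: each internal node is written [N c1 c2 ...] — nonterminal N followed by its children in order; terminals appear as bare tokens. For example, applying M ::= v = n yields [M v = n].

[S [U when cond do [S [U when cond do [S [M v = n]]]]]]

S
U
when cond do S
when cond do U
when cond do when cond do S
when cond do when cond do M
when cond do when cond do v = n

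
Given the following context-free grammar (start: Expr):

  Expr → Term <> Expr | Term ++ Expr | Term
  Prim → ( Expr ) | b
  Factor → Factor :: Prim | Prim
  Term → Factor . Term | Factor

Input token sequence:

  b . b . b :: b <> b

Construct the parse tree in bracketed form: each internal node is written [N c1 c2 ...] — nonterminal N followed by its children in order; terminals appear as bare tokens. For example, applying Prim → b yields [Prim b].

Expr
Term <> Expr
Factor . Term <> Expr
Prim . Term <> Expr
b . Term <> Expr
b . Factor . Term <> Expr
b . Prim . Term <> Expr
b . b . Term <> Expr
b . b . Factor <> Expr
b . b . Factor :: Prim <> Expr
b . b . Prim :: Prim <> Expr
b . b . b :: Prim <> Expr
b . b . b :: b <> Expr
b . b . b :: b <> Term
b . b . b :: b <> Factor
b . b . b :: b <> Prim
b . b . b :: b <> b

[Expr [Term [Factor [Prim b]] . [Term [Factor [Prim b]] . [Term [Factor [Factor [Prim b]] :: [Prim b]]]]] <> [Expr [Term [Factor [Prim b]]]]]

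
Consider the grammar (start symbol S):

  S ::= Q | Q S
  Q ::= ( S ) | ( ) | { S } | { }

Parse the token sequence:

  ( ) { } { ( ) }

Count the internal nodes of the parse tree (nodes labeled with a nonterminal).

[S [Q ( )] [S [Q { }] [S [Q { [S [Q ( )]] }]]]]

8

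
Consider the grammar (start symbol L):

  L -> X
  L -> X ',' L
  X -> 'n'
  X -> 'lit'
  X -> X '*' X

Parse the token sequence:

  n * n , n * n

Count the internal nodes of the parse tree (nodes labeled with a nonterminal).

[L [X [X n] * [X n]] , [L [X [X n] * [X n]]]]

8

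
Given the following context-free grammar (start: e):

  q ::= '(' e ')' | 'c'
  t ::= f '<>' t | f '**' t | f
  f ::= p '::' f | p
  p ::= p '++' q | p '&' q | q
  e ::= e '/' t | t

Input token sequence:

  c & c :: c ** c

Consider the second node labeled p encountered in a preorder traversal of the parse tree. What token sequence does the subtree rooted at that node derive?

c

[e [t [f [p [p [q c]] & [q c]] :: [f [p [q c]]]] ** [t [f [p [q c]]]]]]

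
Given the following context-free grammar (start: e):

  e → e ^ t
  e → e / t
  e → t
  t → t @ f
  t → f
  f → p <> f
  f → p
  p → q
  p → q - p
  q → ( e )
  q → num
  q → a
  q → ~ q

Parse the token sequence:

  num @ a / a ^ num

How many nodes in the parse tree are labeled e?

[e [e [e [t [t [f [p [q num]]]] @ [f [p [q a]]]]] / [t [f [p [q a]]]]] ^ [t [f [p [q num]]]]]

3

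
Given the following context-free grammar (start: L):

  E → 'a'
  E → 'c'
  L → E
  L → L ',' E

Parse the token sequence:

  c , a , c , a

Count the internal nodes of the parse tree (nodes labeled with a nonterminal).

[L [L [L [L [E c]] , [E a]] , [E c]] , [E a]]

8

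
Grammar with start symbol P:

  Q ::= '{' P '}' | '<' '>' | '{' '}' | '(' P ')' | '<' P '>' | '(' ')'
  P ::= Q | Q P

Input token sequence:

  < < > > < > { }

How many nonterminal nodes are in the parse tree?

8

[P [Q < [P [Q < >]] >] [P [Q < >] [P [Q { }]]]]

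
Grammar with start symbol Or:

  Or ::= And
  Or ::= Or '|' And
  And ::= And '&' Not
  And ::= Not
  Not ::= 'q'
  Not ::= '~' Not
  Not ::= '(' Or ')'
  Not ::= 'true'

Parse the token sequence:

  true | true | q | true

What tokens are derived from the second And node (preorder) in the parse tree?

true

[Or [Or [Or [Or [And [Not true]]] | [And [Not true]]] | [And [Not q]]] | [And [Not true]]]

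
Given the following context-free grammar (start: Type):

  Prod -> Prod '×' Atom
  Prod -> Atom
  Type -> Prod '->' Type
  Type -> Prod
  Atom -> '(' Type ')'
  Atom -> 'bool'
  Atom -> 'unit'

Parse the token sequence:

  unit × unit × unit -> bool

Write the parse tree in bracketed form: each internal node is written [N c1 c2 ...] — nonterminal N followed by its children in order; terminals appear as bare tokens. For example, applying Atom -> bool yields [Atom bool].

[Type [Prod [Prod [Prod [Atom unit]] × [Atom unit]] × [Atom unit]] -> [Type [Prod [Atom bool]]]]

Type
Prod -> Type
Prod × Atom -> Type
Prod × Atom × Atom -> Type
Atom × Atom × Atom -> Type
unit × Atom × Atom -> Type
unit × unit × Atom -> Type
unit × unit × unit -> Type
unit × unit × unit -> Prod
unit × unit × unit -> Atom
unit × unit × unit -> bool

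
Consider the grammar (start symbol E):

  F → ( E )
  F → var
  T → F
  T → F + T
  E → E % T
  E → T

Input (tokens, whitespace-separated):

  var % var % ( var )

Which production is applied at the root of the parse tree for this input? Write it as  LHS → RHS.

E → E % T

[E [E [E [T [F var]]] % [T [F var]]] % [T [F ( [E [T [F var]]] )]]]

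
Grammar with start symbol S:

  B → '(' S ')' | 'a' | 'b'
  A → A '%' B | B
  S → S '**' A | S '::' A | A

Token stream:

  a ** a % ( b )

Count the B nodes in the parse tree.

4

[S [S [A [B a]]] ** [A [A [B a]] % [B ( [S [A [B b]]] )]]]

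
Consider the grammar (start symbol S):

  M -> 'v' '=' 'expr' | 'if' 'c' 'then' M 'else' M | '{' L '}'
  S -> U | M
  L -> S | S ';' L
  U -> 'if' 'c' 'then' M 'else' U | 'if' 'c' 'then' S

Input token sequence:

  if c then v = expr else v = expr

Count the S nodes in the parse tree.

1

[S [M if c then [M v = expr] else [M v = expr]]]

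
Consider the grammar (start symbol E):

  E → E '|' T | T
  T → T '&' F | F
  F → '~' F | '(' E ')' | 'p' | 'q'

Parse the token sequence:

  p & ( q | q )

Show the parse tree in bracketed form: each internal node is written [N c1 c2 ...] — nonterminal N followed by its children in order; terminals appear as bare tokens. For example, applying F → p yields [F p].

[E [T [T [F p]] & [F ( [E [E [T [F q]]] | [T [F q]]] )]]]

E
T
T & F
F & F
p & F
p & ( E )
p & ( E | T )
p & ( T | T )
p & ( F | T )
p & ( q | T )
p & ( q | F )
p & ( q | q )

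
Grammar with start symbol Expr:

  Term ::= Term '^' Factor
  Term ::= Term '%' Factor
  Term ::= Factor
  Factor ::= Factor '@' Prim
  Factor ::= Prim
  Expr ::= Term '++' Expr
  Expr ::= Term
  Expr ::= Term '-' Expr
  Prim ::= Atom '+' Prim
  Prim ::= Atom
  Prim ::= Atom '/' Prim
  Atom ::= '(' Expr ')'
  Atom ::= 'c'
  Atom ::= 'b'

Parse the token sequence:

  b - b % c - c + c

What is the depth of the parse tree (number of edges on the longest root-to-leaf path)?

[Expr [Term [Factor [Prim [Atom b]]]] - [Expr [Term [Term [Factor [Prim [Atom b]]]] % [Factor [Prim [Atom c]]]] - [Expr [Term [Factor [Prim [Atom c] + [Prim [Atom c]]]]]]]]

8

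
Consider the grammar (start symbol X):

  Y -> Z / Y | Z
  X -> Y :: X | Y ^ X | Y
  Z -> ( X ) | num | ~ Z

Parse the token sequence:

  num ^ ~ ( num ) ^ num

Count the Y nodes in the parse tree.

[X [Y [Z num]] ^ [X [Y [Z ~ [Z ( [X [Y [Z num]]] )]]] ^ [X [Y [Z num]]]]]

4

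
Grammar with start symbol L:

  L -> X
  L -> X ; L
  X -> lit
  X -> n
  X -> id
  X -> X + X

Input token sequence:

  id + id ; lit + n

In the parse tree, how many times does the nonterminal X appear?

[L [X [X id] + [X id]] ; [L [X [X lit] + [X n]]]]

6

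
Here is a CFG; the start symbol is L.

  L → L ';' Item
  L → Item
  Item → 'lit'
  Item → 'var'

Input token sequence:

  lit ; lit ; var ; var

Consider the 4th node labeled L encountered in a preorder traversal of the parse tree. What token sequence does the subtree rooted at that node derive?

[L [L [L [L [Item lit]] ; [Item lit]] ; [Item var]] ; [Item var]]

lit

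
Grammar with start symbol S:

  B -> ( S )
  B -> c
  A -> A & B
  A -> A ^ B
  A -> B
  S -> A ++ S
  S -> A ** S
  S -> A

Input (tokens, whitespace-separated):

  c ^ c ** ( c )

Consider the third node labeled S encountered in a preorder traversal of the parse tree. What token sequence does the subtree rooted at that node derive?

c

[S [A [A [B c]] ^ [B c]] ** [S [A [B ( [S [A [B c]]] )]]]]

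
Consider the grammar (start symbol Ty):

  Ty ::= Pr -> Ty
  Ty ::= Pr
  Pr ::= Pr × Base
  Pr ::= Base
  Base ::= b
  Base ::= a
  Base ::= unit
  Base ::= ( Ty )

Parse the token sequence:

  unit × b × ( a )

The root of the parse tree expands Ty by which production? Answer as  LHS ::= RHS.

[Ty [Pr [Pr [Pr [Base unit]] × [Base b]] × [Base ( [Ty [Pr [Base a]]] )]]]

Ty ::= Pr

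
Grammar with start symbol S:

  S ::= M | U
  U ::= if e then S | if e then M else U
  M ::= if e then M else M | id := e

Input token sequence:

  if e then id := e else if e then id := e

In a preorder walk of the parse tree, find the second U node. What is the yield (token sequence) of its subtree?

if e then id := e

[S [U if e then [M id := e] else [U if e then [S [M id := e]]]]]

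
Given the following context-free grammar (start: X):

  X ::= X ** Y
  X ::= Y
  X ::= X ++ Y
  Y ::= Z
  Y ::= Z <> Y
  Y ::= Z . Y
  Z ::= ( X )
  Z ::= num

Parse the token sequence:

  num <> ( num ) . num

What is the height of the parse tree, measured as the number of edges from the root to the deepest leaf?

7

[X [Y [Z num] <> [Y [Z ( [X [Y [Z num]]] )] . [Y [Z num]]]]]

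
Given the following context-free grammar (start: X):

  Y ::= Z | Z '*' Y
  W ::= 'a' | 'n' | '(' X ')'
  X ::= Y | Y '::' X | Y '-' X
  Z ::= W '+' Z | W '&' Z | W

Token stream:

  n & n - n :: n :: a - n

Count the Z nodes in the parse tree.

6

[X [Y [Z [W n] & [Z [W n]]]] - [X [Y [Z [W n]]] :: [X [Y [Z [W n]]] :: [X [Y [Z [W a]]] - [X [Y [Z [W n]]]]]]]]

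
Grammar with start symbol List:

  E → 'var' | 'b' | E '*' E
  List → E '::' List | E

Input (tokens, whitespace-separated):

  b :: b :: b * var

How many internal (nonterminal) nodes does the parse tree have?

8

[List [E b] :: [List [E b] :: [List [E [E b] * [E var]]]]]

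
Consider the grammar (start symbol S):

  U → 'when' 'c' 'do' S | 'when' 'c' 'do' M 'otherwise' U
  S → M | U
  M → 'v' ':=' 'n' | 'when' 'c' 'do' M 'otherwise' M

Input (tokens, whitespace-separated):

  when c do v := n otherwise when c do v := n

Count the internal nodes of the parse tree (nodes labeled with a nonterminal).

6

[S [U when c do [M v := n] otherwise [U when c do [S [M v := n]]]]]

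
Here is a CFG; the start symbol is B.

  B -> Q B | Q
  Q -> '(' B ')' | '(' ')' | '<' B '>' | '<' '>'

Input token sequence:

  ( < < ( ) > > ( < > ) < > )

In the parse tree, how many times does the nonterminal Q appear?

7

[B [Q ( [B [Q < [B [Q < [B [Q ( )]] >]] >] [B [Q ( [B [Q < >]] )] [B [Q < >]]]] )]]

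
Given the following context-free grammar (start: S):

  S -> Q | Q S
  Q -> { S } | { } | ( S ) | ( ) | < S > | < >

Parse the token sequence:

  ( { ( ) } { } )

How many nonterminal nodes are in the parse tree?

8

[S [Q ( [S [Q { [S [Q ( )]] }] [S [Q { }]]] )]]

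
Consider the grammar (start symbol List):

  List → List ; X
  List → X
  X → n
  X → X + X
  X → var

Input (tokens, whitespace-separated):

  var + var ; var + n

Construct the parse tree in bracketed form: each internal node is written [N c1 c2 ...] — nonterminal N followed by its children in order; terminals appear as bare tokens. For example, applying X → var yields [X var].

List
List ; X
X ; X
X + X ; X
var + X ; X
var + var ; X
var + var ; X + X
var + var ; var + X
var + var ; var + n

[List [List [X [X var] + [X var]]] ; [X [X var] + [X n]]]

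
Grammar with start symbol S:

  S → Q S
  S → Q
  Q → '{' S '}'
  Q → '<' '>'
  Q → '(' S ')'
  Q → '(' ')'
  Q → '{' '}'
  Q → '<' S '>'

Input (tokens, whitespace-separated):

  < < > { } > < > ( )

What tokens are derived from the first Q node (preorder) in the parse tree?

[S [Q < [S [Q < >] [S [Q { }]]] >] [S [Q < >] [S [Q ( )]]]]

< < > { } >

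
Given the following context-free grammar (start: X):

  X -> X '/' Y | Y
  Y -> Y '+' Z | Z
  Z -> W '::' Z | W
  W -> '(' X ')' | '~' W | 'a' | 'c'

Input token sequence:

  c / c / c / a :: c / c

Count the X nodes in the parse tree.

[X [X [X [X [X [Y [Z [W c]]]] / [Y [Z [W c]]]] / [Y [Z [W c]]]] / [Y [Z [W a] :: [Z [W c]]]]] / [Y [Z [W c]]]]

5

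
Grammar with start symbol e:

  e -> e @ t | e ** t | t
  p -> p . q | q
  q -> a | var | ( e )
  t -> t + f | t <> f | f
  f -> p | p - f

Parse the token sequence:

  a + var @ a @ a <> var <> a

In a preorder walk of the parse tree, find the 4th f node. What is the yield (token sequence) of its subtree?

[e [e [e [t [t [f [p [q a]]]] + [f [p [q var]]]]] @ [t [f [p [q a]]]]] @ [t [t [t [f [p [q a]]]] <> [f [p [q var]]]] <> [f [p [q a]]]]]

a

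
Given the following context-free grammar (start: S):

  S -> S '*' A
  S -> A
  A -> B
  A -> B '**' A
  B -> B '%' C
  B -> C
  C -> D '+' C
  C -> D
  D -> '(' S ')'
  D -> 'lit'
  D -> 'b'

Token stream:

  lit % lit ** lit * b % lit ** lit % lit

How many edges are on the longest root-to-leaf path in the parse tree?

7

[S [S [A [B [B [C [D lit]]] % [C [D lit]]] ** [A [B [C [D lit]]]]]] * [A [B [B [C [D b]]] % [C [D lit]]] ** [A [B [B [C [D lit]]] % [C [D lit]]]]]]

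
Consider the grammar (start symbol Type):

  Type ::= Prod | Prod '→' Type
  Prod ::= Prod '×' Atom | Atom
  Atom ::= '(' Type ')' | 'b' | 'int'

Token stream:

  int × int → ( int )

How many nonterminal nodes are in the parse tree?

[Type [Prod [Prod [Atom int]] × [Atom int]] → [Type [Prod [Atom ( [Type [Prod [Atom int]]] )]]]]

11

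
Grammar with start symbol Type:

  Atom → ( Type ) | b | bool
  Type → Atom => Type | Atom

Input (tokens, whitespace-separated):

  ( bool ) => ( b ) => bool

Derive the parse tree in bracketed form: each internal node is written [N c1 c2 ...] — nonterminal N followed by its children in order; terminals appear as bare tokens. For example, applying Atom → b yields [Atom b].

[Type [Atom ( [Type [Atom bool]] )] => [Type [Atom ( [Type [Atom b]] )] => [Type [Atom bool]]]]

Type
Atom => Type
( Type ) => Type
( Atom ) => Type
( bool ) => Type
( bool ) => Atom => Type
( bool ) => ( Type ) => Type
( bool ) => ( Atom ) => Type
( bool ) => ( b ) => Type
( bool ) => ( b ) => Atom
( bool ) => ( b ) => bool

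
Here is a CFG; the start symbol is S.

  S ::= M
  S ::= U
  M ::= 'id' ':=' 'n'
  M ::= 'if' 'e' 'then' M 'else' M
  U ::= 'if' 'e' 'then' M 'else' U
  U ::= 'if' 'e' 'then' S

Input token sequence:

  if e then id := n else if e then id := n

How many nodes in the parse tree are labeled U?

[S [U if e then [M id := n] else [U if e then [S [M id := n]]]]]

2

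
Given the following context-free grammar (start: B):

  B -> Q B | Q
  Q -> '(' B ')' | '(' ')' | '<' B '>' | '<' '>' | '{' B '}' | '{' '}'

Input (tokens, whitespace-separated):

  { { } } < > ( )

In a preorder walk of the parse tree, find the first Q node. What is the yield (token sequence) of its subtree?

{ { } }

[B [Q { [B [Q { }]] }] [B [Q < >] [B [Q ( )]]]]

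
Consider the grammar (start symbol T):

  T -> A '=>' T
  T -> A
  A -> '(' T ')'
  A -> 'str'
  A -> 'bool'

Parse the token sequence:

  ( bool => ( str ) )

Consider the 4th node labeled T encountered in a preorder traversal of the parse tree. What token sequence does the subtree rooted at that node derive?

str

[T [A ( [T [A bool] => [T [A ( [T [A str]] )]]] )]]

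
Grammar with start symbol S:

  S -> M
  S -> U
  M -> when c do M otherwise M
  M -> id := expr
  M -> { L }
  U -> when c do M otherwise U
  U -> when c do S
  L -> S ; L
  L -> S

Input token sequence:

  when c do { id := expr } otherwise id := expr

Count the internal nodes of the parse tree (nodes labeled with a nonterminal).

[S [M when c do [M { [L [S [M id := expr]]] }] otherwise [M id := expr]]]

7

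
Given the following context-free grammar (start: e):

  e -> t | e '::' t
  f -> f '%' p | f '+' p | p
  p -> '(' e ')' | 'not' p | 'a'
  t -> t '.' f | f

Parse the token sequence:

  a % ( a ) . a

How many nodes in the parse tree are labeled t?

3

[e [t [t [f [f [p a]] % [p ( [e [t [f [p a]]]] )]]] . [f [p a]]]]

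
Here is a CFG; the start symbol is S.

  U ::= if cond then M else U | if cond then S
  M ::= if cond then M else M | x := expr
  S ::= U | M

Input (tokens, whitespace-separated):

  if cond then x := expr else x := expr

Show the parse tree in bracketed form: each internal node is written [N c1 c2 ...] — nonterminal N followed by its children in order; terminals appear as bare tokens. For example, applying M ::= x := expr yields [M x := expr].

S
M
if cond then M else M
if cond then x := expr else M
if cond then x := expr else x := expr

[S [M if cond then [M x := expr] else [M x := expr]]]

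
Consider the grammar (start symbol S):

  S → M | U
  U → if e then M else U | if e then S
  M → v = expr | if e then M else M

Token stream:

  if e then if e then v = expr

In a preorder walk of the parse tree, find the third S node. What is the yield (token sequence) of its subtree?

v = expr

[S [U if e then [S [U if e then [S [M v = expr]]]]]]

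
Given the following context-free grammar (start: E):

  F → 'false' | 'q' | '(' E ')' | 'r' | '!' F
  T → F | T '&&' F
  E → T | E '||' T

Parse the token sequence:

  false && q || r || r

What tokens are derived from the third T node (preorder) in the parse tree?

[E [E [E [T [T [F false]] && [F q]]] || [T [F r]]] || [T [F r]]]

r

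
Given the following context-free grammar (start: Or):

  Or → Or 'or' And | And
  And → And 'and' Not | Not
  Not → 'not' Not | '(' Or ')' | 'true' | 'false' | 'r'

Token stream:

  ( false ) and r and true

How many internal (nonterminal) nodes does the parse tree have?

[Or [And [And [And [Not ( [Or [And [Not false]]] )]] and [Not r]] and [Not true]]]

10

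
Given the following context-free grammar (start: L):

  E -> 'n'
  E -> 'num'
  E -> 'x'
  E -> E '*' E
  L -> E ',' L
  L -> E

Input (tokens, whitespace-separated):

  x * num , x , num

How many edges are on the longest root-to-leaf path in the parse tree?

[L [E [E x] * [E num]] , [L [E x] , [L [E num]]]]

4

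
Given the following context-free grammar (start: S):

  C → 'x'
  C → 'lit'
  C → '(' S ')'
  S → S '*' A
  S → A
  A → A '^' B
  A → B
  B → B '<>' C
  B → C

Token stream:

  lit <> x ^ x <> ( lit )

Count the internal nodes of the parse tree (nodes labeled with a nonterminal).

15

[S [A [A [B [B [C lit]] <> [C x]]] ^ [B [B [C x]] <> [C ( [S [A [B [C lit]]]] )]]]]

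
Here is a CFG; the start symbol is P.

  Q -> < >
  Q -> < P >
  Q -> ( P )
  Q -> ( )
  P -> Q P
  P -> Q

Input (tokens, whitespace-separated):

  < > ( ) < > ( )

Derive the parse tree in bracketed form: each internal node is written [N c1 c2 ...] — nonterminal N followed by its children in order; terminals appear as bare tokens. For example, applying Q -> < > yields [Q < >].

P
Q P
< > P
< > Q P
< > ( ) P
< > ( ) Q P
< > ( ) < > P
< > ( ) < > Q
< > ( ) < > ( )

[P [Q < >] [P [Q ( )] [P [Q < >] [P [Q ( )]]]]]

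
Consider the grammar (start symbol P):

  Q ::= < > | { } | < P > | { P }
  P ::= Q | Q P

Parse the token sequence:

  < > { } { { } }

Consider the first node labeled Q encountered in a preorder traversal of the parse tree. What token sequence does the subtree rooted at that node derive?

[P [Q < >] [P [Q { }] [P [Q { [P [Q { }]] }]]]]

< >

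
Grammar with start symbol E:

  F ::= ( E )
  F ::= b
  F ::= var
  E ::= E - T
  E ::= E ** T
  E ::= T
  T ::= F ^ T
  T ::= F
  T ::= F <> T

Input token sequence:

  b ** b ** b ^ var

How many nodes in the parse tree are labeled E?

3

[E [E [E [T [F b]]] ** [T [F b]]] ** [T [F b] ^ [T [F var]]]]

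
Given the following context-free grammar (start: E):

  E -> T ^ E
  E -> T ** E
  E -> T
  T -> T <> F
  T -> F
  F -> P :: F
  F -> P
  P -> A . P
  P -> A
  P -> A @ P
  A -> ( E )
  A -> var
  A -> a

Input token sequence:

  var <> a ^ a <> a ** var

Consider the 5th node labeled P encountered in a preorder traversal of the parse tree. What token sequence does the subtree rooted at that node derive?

var

[E [T [T [F [P [A var]]]] <> [F [P [A a]]]] ^ [E [T [T [F [P [A a]]]] <> [F [P [A a]]]] ** [E [T [F [P [A var]]]]]]]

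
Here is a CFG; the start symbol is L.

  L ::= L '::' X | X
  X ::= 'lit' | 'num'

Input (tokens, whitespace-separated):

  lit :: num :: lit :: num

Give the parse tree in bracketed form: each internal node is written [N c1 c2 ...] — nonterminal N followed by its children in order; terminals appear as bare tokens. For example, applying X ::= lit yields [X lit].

[L [L [L [L [X lit]] :: [X num]] :: [X lit]] :: [X num]]

L
L :: X
L :: X :: X
L :: X :: X :: X
X :: X :: X :: X
lit :: X :: X :: X
lit :: num :: X :: X
lit :: num :: lit :: X
lit :: num :: lit :: num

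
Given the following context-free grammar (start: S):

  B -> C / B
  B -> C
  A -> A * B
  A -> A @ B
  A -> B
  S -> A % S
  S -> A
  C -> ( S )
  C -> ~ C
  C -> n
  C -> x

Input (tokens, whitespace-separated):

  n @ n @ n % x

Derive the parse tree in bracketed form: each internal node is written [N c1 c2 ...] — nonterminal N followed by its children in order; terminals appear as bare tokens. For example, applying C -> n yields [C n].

S
A % S
A @ B % S
A @ B @ B % S
B @ B @ B % S
C @ B @ B % S
n @ B @ B % S
n @ C @ B % S
n @ n @ B % S
n @ n @ C % S
n @ n @ n % S
n @ n @ n % A
n @ n @ n % B
n @ n @ n % C
n @ n @ n % x

[S [A [A [A [B [C n]]] @ [B [C n]]] @ [B [C n]]] % [S [A [B [C x]]]]]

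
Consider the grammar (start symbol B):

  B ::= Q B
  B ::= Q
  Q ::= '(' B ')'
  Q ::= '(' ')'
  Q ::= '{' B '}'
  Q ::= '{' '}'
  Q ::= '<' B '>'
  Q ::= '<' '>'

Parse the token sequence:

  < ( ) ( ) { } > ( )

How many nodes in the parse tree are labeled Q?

5

[B [Q < [B [Q ( )] [B [Q ( )] [B [Q { }]]]] >] [B [Q ( )]]]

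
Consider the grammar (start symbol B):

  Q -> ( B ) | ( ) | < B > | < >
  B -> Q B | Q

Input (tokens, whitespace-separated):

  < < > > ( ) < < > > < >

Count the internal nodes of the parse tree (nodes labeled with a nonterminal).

[B [Q < [B [Q < >]] >] [B [Q ( )] [B [Q < [B [Q < >]] >] [B [Q < >]]]]]

12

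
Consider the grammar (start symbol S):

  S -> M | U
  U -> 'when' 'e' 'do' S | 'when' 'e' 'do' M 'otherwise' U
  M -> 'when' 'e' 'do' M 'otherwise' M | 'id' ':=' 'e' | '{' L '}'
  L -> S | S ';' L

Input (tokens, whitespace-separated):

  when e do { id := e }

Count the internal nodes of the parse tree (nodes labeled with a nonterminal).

[S [U when e do [S [M { [L [S [M id := e]]] }]]]]

7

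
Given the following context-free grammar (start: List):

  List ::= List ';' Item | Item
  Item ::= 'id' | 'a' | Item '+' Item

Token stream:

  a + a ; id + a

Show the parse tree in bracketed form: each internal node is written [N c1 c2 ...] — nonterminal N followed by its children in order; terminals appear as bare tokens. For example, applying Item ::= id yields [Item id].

[List [List [Item [Item a] + [Item a]]] ; [Item [Item id] + [Item a]]]

List
List ; Item
Item ; Item
Item + Item ; Item
a + Item ; Item
a + a ; Item
a + a ; Item + Item
a + a ; id + Item
a + a ; id + a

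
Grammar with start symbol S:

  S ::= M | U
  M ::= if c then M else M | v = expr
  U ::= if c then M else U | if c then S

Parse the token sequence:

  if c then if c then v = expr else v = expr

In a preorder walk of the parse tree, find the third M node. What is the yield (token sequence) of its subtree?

[S [U if c then [S [M if c then [M v = expr] else [M v = expr]]]]]

v = expr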